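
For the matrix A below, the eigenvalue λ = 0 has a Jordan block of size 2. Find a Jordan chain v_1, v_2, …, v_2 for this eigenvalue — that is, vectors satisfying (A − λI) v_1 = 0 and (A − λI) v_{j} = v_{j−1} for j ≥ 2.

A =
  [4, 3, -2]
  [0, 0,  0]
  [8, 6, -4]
A Jordan chain for λ = 0 of length 2:
v_1 = (4, 0, 8)ᵀ
v_2 = (1, 0, 0)ᵀ

Let N = A − (0)·I. We want v_2 with N^2 v_2 = 0 but N^1 v_2 ≠ 0; then v_{j-1} := N · v_j for j = 2, …, 2.

Pick v_2 = (1, 0, 0)ᵀ.
Then v_1 = N · v_2 = (4, 0, 8)ᵀ.

Sanity check: (A − (0)·I) v_1 = (0, 0, 0)ᵀ = 0. ✓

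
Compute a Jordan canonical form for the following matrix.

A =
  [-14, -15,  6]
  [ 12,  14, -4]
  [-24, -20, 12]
J_2(4) ⊕ J_1(4)

The characteristic polynomial is
  det(x·I − A) = x^3 - 12*x^2 + 48*x - 64 = (x - 4)^3

Eigenvalues and multiplicities (the geometric multiplicity of λ is n − rank(A − λI), which equals the number of Jordan blocks for λ):
  λ = 4: algebraic multiplicity = 3, geometric multiplicity = 2

Determining the block sizes for each eigenvalue:
  λ = 4: 2 blocks summing to 3 forces exactly one block of size 2 and the rest size 1 → block sizes [2, 1]

Assembling the blocks gives a Jordan form
J =
  [4, 1, 0]
  [0, 4, 0]
  [0, 0, 4]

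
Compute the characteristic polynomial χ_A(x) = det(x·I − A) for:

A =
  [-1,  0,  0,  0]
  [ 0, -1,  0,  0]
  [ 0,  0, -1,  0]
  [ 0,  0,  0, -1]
x^4 + 4*x^3 + 6*x^2 + 4*x + 1

Expanding det(x·I − A) (e.g. by cofactor expansion or by noting that A is similar to its Jordan form J, which has the same characteristic polynomial as A) gives
  χ_A(x) = x^4 + 4*x^3 + 6*x^2 + 4*x + 1
which factors as (x + 1)^4. The eigenvalues (with algebraic multiplicities) are λ = -1 with multiplicity 4.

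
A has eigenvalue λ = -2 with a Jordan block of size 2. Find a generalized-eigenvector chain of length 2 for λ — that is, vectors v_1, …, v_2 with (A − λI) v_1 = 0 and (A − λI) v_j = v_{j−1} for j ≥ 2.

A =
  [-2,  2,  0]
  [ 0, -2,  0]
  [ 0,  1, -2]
A Jordan chain for λ = -2 of length 2:
v_1 = (2, 0, 1)ᵀ
v_2 = (0, 1, 0)ᵀ

Let N = A − (-2)·I. We want v_2 with N^2 v_2 = 0 but N^1 v_2 ≠ 0; then v_{j-1} := N · v_j for j = 2, …, 2.

Pick v_2 = (0, 1, 0)ᵀ.
Then v_1 = N · v_2 = (2, 0, 1)ᵀ.

Sanity check: (A − (-2)·I) v_1 = (0, 0, 0)ᵀ = 0. ✓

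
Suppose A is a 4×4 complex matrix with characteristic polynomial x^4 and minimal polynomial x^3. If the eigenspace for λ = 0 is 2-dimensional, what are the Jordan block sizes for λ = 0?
Block sizes for λ = 0: [3, 1]

Step 1 — from the characteristic polynomial, algebraic multiplicity of λ = 0 is 4. From dim ker(A − (0)·I) = 2, there are exactly 2 Jordan blocks for λ = 0.
Step 2 — from the minimal polynomial, the factor (x − 0)^3 tells us the largest block for λ = 0 has size 3.
Step 3 — with total size 4, 2 blocks, and largest block 3, the block sizes (in nonincreasing order) are [3, 1].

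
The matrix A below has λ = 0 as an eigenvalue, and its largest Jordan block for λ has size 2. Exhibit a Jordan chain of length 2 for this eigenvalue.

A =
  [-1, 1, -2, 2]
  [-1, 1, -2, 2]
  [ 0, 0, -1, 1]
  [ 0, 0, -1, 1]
A Jordan chain for λ = 0 of length 2:
v_1 = (-1, -1, 0, 0)ᵀ
v_2 = (1, 0, 0, 0)ᵀ

Let N = A − (0)·I. We want v_2 with N^2 v_2 = 0 but N^1 v_2 ≠ 0; then v_{j-1} := N · v_j for j = 2, …, 2.

Pick v_2 = (1, 0, 0, 0)ᵀ.
Then v_1 = N · v_2 = (-1, -1, 0, 0)ᵀ.

Sanity check: (A − (0)·I) v_1 = (0, 0, 0, 0)ᵀ = 0. ✓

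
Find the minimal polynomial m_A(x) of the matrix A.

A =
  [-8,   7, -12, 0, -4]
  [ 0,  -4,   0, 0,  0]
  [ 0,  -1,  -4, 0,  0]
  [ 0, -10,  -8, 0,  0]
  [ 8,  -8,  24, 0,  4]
x^3 + 8*x^2 + 16*x

The characteristic polynomial is χ_A(x) = x^2*(x + 4)^3, so the eigenvalues are known. The minimal polynomial is
  m_A(x) = Π_λ (x − λ)^{k_λ}
where k_λ is the size of the *largest* Jordan block for λ (equivalently, the smallest k with (A − λI)^k v = 0 for every generalised eigenvector v of λ).

  λ = -4: largest Jordan block has size 2, contributing (x + 4)^2
  λ = 0: largest Jordan block has size 1, contributing (x − 0)

So m_A(x) = x*(x + 4)^2 = x^3 + 8*x^2 + 16*x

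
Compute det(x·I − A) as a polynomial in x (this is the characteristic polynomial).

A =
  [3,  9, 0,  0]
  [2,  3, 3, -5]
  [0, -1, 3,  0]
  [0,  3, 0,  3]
x^4 - 12*x^3 + 54*x^2 - 108*x + 81

Expanding det(x·I − A) (e.g. by cofactor expansion or by noting that A is similar to its Jordan form J, which has the same characteristic polynomial as A) gives
  χ_A(x) = x^4 - 12*x^3 + 54*x^2 - 108*x + 81
which factors as (x - 3)^4. The eigenvalues (with algebraic multiplicities) are λ = 3 with multiplicity 4.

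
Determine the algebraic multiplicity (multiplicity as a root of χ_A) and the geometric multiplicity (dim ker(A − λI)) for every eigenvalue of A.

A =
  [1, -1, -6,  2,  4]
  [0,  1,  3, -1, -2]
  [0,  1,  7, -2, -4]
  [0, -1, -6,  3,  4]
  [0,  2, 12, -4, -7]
λ = 1: alg = 5, geom = 3

Step 1 — factor the characteristic polynomial to read off the algebraic multiplicities:
  χ_A(x) = (x - 1)^5

Step 2 — compute geometric multiplicities via the rank-nullity identity g(λ) = n − rank(A − λI):
  rank(A − (1)·I) = 2, so dim ker(A − (1)·I) = n − 2 = 3

Summary:
  λ = 1: algebraic multiplicity = 5, geometric multiplicity = 3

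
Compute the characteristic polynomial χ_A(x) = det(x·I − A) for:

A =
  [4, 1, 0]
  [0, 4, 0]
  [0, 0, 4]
x^3 - 12*x^2 + 48*x - 64

Expanding det(x·I − A) (e.g. by cofactor expansion or by noting that A is similar to its Jordan form J, which has the same characteristic polynomial as A) gives
  χ_A(x) = x^3 - 12*x^2 + 48*x - 64
which factors as (x - 4)^3. The eigenvalues (with algebraic multiplicities) are λ = 4 with multiplicity 3.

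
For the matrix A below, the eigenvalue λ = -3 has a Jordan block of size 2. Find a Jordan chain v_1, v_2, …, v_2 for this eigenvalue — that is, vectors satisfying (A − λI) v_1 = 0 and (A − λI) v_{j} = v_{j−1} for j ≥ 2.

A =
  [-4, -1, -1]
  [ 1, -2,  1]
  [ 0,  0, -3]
A Jordan chain for λ = -3 of length 2:
v_1 = (-1, 1, 0)ᵀ
v_2 = (1, 0, 0)ᵀ

Let N = A − (-3)·I. We want v_2 with N^2 v_2 = 0 but N^1 v_2 ≠ 0; then v_{j-1} := N · v_j for j = 2, …, 2.

Pick v_2 = (1, 0, 0)ᵀ.
Then v_1 = N · v_2 = (-1, 1, 0)ᵀ.

Sanity check: (A − (-3)·I) v_1 = (0, 0, 0)ᵀ = 0. ✓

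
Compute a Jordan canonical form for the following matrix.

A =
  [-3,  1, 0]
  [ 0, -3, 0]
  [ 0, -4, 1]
J_2(-3) ⊕ J_1(1)

The characteristic polynomial is
  det(x·I − A) = x^3 + 5*x^2 + 3*x - 9 = (x - 1)*(x + 3)^2

Eigenvalues and multiplicities (the geometric multiplicity of λ is n − rank(A − λI), which equals the number of Jordan blocks for λ):
  λ = -3: algebraic multiplicity = 2, geometric multiplicity = 1
  λ = 1: algebraic multiplicity = 1, geometric multiplicity = 1

Determining the block sizes for each eigenvalue:
  λ = -3: one block (gm = 1), so the single block has size am = 2 → block sizes [2]
  λ = 1: one block (gm = 1), so the single block has size am = 1 → block sizes [1]

Assembling the blocks gives a Jordan form
J =
  [-3,  1, 0]
  [ 0, -3, 0]
  [ 0,  0, 1]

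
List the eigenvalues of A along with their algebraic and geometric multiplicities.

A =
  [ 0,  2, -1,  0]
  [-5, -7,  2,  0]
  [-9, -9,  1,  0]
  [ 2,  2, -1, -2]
λ = -2: alg = 4, geom = 2

Step 1 — factor the characteristic polynomial to read off the algebraic multiplicities:
  χ_A(x) = (x + 2)^4

Step 2 — compute geometric multiplicities via the rank-nullity identity g(λ) = n − rank(A − λI):
  rank(A − (-2)·I) = 2, so dim ker(A − (-2)·I) = n − 2 = 2

Summary:
  λ = -2: algebraic multiplicity = 4, geometric multiplicity = 2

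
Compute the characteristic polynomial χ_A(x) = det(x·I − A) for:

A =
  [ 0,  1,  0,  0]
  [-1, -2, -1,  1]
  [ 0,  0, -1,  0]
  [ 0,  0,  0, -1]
x^4 + 4*x^3 + 6*x^2 + 4*x + 1

Expanding det(x·I − A) (e.g. by cofactor expansion or by noting that A is similar to its Jordan form J, which has the same characteristic polynomial as A) gives
  χ_A(x) = x^4 + 4*x^3 + 6*x^2 + 4*x + 1
which factors as (x + 1)^4. The eigenvalues (with algebraic multiplicities) are λ = -1 with multiplicity 4.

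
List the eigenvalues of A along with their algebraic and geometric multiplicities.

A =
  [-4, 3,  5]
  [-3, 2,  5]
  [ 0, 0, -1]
λ = -1: alg = 3, geom = 2

Step 1 — factor the characteristic polynomial to read off the algebraic multiplicities:
  χ_A(x) = (x + 1)^3

Step 2 — compute geometric multiplicities via the rank-nullity identity g(λ) = n − rank(A − λI):
  rank(A − (-1)·I) = 1, so dim ker(A − (-1)·I) = n − 1 = 2

Summary:
  λ = -1: algebraic multiplicity = 3, geometric multiplicity = 2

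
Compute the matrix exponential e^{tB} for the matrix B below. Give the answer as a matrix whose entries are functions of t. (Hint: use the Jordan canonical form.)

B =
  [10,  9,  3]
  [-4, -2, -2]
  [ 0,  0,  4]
e^{tB} =
  [6*t*exp(4*t) + exp(4*t), 9*t*exp(4*t), 3*t*exp(4*t)]
  [-4*t*exp(4*t), -6*t*exp(4*t) + exp(4*t), -2*t*exp(4*t)]
  [0, 0, exp(4*t)]

Strategy: write B = P · J · P⁻¹ where J is a Jordan canonical form, so e^{tB} = P · e^{tJ} · P⁻¹, and e^{tJ} can be computed block-by-block.

B has Jordan form
J =
  [4, 1, 0]
  [0, 4, 0]
  [0, 0, 4]
(up to reordering of blocks).

Per-block formulas:
  For a 2×2 Jordan block J_2(4): exp(t · J_2(4)) = e^(4t)·(I + t·N), where N is the 2×2 nilpotent shift.
  For a 1×1 block at λ = 4: exp(t · [4]) = [e^(4t)].

After assembling e^{tJ} and conjugating by P, we get:

e^{tB} =
  [6*t*exp(4*t) + exp(4*t), 9*t*exp(4*t), 3*t*exp(4*t)]
  [-4*t*exp(4*t), -6*t*exp(4*t) + exp(4*t), -2*t*exp(4*t)]
  [0, 0, exp(4*t)]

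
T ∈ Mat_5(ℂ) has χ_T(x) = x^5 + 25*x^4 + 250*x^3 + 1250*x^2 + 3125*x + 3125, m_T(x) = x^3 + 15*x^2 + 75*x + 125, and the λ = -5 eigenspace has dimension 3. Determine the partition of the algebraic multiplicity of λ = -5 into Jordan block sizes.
Block sizes for λ = -5: [3, 1, 1]

Step 1 — from the characteristic polynomial, algebraic multiplicity of λ = -5 is 5. From dim ker(T − (-5)·I) = 3, there are exactly 3 Jordan blocks for λ = -5.
Step 2 — from the minimal polynomial, the factor (x + 5)^3 tells us the largest block for λ = -5 has size 3.
Step 3 — with total size 5, 3 blocks, and largest block 3, the block sizes (in nonincreasing order) are [3, 1, 1].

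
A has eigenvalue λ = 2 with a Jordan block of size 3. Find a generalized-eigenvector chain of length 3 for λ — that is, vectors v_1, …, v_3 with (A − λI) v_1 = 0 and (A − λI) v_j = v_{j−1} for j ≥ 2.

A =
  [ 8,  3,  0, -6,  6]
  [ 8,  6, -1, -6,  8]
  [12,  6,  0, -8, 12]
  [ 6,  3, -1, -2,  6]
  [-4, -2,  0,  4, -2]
A Jordan chain for λ = 2 of length 3:
v_1 = (3, 4, 6, 3, -2)ᵀ
v_2 = (0, -1, -2, -1, 0)ᵀ
v_3 = (0, 0, 1, 0, 0)ᵀ

Let N = A − (2)·I. We want v_3 with N^3 v_3 = 0 but N^2 v_3 ≠ 0; then v_{j-1} := N · v_j for j = 3, …, 2.

Pick v_3 = (0, 0, 1, 0, 0)ᵀ.
Then v_2 = N · v_3 = (0, -1, -2, -1, 0)ᵀ.
Then v_1 = N · v_2 = (3, 4, 6, 3, -2)ᵀ.

Sanity check: (A − (2)·I) v_1 = (0, 0, 0, 0, 0)ᵀ = 0. ✓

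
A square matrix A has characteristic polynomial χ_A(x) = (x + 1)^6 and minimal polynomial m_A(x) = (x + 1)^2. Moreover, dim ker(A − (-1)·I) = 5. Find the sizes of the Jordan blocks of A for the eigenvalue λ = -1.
Block sizes for λ = -1: [2, 1, 1, 1, 1]

Step 1 — from the characteristic polynomial, algebraic multiplicity of λ = -1 is 6. From dim ker(A − (-1)·I) = 5, there are exactly 5 Jordan blocks for λ = -1.
Step 2 — from the minimal polynomial, the factor (x + 1)^2 tells us the largest block for λ = -1 has size 2.
Step 3 — with total size 6, 5 blocks, and largest block 2, the block sizes (in nonincreasing order) are [2, 1, 1, 1, 1].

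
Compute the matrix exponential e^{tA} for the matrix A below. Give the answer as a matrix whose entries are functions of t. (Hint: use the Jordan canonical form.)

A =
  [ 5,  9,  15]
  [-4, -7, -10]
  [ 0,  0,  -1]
e^{tA} =
  [6*t*exp(-t) + exp(-t), 9*t*exp(-t), 15*t*exp(-t)]
  [-4*t*exp(-t), -6*t*exp(-t) + exp(-t), -10*t*exp(-t)]
  [0, 0, exp(-t)]

Strategy: write A = P · J · P⁻¹ where J is a Jordan canonical form, so e^{tA} = P · e^{tJ} · P⁻¹, and e^{tJ} can be computed block-by-block.

A has Jordan form
J =
  [-1,  1,  0]
  [ 0, -1,  0]
  [ 0,  0, -1]
(up to reordering of blocks).

Per-block formulas:
  For a 2×2 Jordan block J_2(-1): exp(t · J_2(-1)) = e^(-1t)·(I + t·N), where N is the 2×2 nilpotent shift.
  For a 1×1 block at λ = -1: exp(t · [-1]) = [e^(-1t)].

After assembling e^{tJ} and conjugating by P, we get:

e^{tA} =
  [6*t*exp(-t) + exp(-t), 9*t*exp(-t), 15*t*exp(-t)]
  [-4*t*exp(-t), -6*t*exp(-t) + exp(-t), -10*t*exp(-t)]
  [0, 0, exp(-t)]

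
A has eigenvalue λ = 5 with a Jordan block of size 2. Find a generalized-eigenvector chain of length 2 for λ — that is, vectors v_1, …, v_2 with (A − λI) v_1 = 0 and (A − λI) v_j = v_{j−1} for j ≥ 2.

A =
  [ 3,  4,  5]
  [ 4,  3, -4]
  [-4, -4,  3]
A Jordan chain for λ = 5 of length 2:
v_1 = (-2, 4, -4)ᵀ
v_2 = (1, 0, 0)ᵀ

Let N = A − (5)·I. We want v_2 with N^2 v_2 = 0 but N^1 v_2 ≠ 0; then v_{j-1} := N · v_j for j = 2, …, 2.

Pick v_2 = (1, 0, 0)ᵀ.
Then v_1 = N · v_2 = (-2, 4, -4)ᵀ.

Sanity check: (A − (5)·I) v_1 = (0, 0, 0)ᵀ = 0. ✓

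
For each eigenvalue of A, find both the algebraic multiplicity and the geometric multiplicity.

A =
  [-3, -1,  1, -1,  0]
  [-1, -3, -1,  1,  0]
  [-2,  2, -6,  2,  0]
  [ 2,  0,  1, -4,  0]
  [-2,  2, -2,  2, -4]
λ = -4: alg = 5, geom = 3

Step 1 — factor the characteristic polynomial to read off the algebraic multiplicities:
  χ_A(x) = (x + 4)^5

Step 2 — compute geometric multiplicities via the rank-nullity identity g(λ) = n − rank(A − λI):
  rank(A − (-4)·I) = 2, so dim ker(A − (-4)·I) = n − 2 = 3

Summary:
  λ = -4: algebraic multiplicity = 5, geometric multiplicity = 3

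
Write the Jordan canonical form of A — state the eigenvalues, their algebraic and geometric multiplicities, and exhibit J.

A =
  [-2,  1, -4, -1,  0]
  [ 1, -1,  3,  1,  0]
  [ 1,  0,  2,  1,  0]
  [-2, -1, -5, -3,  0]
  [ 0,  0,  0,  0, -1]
J_2(-1) ⊕ J_2(-1) ⊕ J_1(-1)

The characteristic polynomial is
  det(x·I − A) = x^5 + 5*x^4 + 10*x^3 + 10*x^2 + 5*x + 1 = (x + 1)^5

Eigenvalues and multiplicities (the geometric multiplicity of λ is n − rank(A − λI), which equals the number of Jordan blocks for λ):
  λ = -1: algebraic multiplicity = 5, geometric multiplicity = 3

Determining the block sizes for each eigenvalue:
  λ = -1: with am = 5 and gm = 3, the partition is not yet determined (e.g. several partitions of 5 into 3 parts exist). Let N = A − (-1)·I. Computing rank(N^1) = 2, rank(N^2) = 0; the number of blocks of size ≥ j is rank(N^{j−1}) − rank(N^j), giving [3, 2]. So we have 2 block(s) of size 2, 1 block(s) of size 1 → block sizes [2, 2, 1]

Assembling the blocks gives a Jordan form
J =
  [-1,  1,  0,  0,  0]
  [ 0, -1,  0,  0,  0]
  [ 0,  0, -1,  1,  0]
  [ 0,  0,  0, -1,  0]
  [ 0,  0,  0,  0, -1]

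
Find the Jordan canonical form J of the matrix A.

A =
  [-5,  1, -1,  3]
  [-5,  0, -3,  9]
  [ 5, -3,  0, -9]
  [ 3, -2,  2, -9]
J_2(-4) ⊕ J_1(-3) ⊕ J_1(-3)

The characteristic polynomial is
  det(x·I − A) = x^4 + 14*x^3 + 73*x^2 + 168*x + 144 = (x + 3)^2*(x + 4)^2

Eigenvalues and multiplicities (the geometric multiplicity of λ is n − rank(A − λI), which equals the number of Jordan blocks for λ):
  λ = -4: algebraic multiplicity = 2, geometric multiplicity = 1
  λ = -3: algebraic multiplicity = 2, geometric multiplicity = 2

Determining the block sizes for each eigenvalue:
  λ = -4: one block (gm = 1), so the single block has size am = 2 → block sizes [2]
  λ = -3: gm = am = 2, so every block has size 1 → block sizes [1, 1]

Assembling the blocks gives a Jordan form
J =
  [-4,  1,  0,  0]
  [ 0, -4,  0,  0]
  [ 0,  0, -3,  0]
  [ 0,  0,  0, -3]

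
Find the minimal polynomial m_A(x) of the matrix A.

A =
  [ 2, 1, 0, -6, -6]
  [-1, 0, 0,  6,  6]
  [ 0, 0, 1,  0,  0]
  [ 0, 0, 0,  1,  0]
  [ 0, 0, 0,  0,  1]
x^2 - 2*x + 1

The characteristic polynomial is χ_A(x) = (x - 1)^5, so the eigenvalues are known. The minimal polynomial is
  m_A(x) = Π_λ (x − λ)^{k_λ}
where k_λ is the size of the *largest* Jordan block for λ (equivalently, the smallest k with (A − λI)^k v = 0 for every generalised eigenvector v of λ).

  λ = 1: largest Jordan block has size 2, contributing (x − 1)^2

So m_A(x) = (x - 1)^2 = x^2 - 2*x + 1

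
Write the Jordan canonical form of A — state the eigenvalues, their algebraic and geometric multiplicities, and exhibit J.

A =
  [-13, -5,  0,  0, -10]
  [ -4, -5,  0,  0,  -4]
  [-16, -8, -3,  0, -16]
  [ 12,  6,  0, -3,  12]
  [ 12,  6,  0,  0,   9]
J_2(-3) ⊕ J_1(-3) ⊕ J_1(-3) ⊕ J_1(-3)

The characteristic polynomial is
  det(x·I − A) = x^5 + 15*x^4 + 90*x^3 + 270*x^2 + 405*x + 243 = (x + 3)^5

Eigenvalues and multiplicities (the geometric multiplicity of λ is n − rank(A − λI), which equals the number of Jordan blocks for λ):
  λ = -3: algebraic multiplicity = 5, geometric multiplicity = 4

Determining the block sizes for each eigenvalue:
  λ = -3: 4 blocks summing to 5 forces exactly one block of size 2 and the rest size 1 → block sizes [2, 1, 1, 1]

Assembling the blocks gives a Jordan form
J =
  [-3,  1,  0,  0,  0]
  [ 0, -3,  0,  0,  0]
  [ 0,  0, -3,  0,  0]
  [ 0,  0,  0, -3,  0]
  [ 0,  0,  0,  0, -3]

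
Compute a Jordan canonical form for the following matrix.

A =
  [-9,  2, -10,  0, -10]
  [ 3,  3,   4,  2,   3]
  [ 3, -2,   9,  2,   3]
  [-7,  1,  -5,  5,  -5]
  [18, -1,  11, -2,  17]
J_3(5) ⊕ J_1(5) ⊕ J_1(5)

The characteristic polynomial is
  det(x·I − A) = x^5 - 25*x^4 + 250*x^3 - 1250*x^2 + 3125*x - 3125 = (x - 5)^5

Eigenvalues and multiplicities (the geometric multiplicity of λ is n − rank(A − λI), which equals the number of Jordan blocks for λ):
  λ = 5: algebraic multiplicity = 5, geometric multiplicity = 3

Determining the block sizes for each eigenvalue:
  λ = 5: with am = 5 and gm = 3, the partition is not yet determined (e.g. several partitions of 5 into 3 parts exist). Let N = A − (5)·I. Computing rank(N^1) = 2, rank(N^2) = 1, rank(N^3) = 0; the number of blocks of size ≥ j is rank(N^{j−1}) − rank(N^j), giving [3, 1, 1]. So we have 1 block(s) of size 3, 2 block(s) of size 1 → block sizes [3, 1, 1]

Assembling the blocks gives a Jordan form
J =
  [5, 1, 0, 0, 0]
  [0, 5, 1, 0, 0]
  [0, 0, 5, 0, 0]
  [0, 0, 0, 5, 0]
  [0, 0, 0, 0, 5]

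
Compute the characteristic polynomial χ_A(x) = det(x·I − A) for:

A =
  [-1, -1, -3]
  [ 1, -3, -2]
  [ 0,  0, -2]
x^3 + 6*x^2 + 12*x + 8

Expanding det(x·I − A) (e.g. by cofactor expansion or by noting that A is similar to its Jordan form J, which has the same characteristic polynomial as A) gives
  χ_A(x) = x^3 + 6*x^2 + 12*x + 8
which factors as (x + 2)^3. The eigenvalues (with algebraic multiplicities) are λ = -2 with multiplicity 3.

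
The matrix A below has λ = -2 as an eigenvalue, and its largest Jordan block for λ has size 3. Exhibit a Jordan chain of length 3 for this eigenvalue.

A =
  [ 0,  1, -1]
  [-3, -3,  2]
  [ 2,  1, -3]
A Jordan chain for λ = -2 of length 3:
v_1 = (-1, 1, -1)ᵀ
v_2 = (2, -3, 2)ᵀ
v_3 = (1, 0, 0)ᵀ

Let N = A − (-2)·I. We want v_3 with N^3 v_3 = 0 but N^2 v_3 ≠ 0; then v_{j-1} := N · v_j for j = 3, …, 2.

Pick v_3 = (1, 0, 0)ᵀ.
Then v_2 = N · v_3 = (2, -3, 2)ᵀ.
Then v_1 = N · v_2 = (-1, 1, -1)ᵀ.

Sanity check: (A − (-2)·I) v_1 = (0, 0, 0)ᵀ = 0. ✓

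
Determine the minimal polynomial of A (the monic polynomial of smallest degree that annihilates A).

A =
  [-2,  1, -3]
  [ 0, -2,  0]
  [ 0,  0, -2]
x^2 + 4*x + 4

The characteristic polynomial is χ_A(x) = (x + 2)^3, so the eigenvalues are known. The minimal polynomial is
  m_A(x) = Π_λ (x − λ)^{k_λ}
where k_λ is the size of the *largest* Jordan block for λ (equivalently, the smallest k with (A − λI)^k v = 0 for every generalised eigenvector v of λ).

  λ = -2: largest Jordan block has size 2, contributing (x + 2)^2

So m_A(x) = (x + 2)^2 = x^2 + 4*x + 4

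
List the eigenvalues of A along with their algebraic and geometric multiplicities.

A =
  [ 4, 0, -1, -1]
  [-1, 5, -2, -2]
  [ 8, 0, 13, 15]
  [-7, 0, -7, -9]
λ = -2: alg = 1, geom = 1; λ = 5: alg = 3, geom = 1

Step 1 — factor the characteristic polynomial to read off the algebraic multiplicities:
  χ_A(x) = (x - 5)^3*(x + 2)

Step 2 — compute geometric multiplicities via the rank-nullity identity g(λ) = n − rank(A − λI):
  rank(A − (-2)·I) = 3, so dim ker(A − (-2)·I) = n − 3 = 1
  rank(A − (5)·I) = 3, so dim ker(A − (5)·I) = n − 3 = 1

Summary:
  λ = -2: algebraic multiplicity = 1, geometric multiplicity = 1
  λ = 5: algebraic multiplicity = 3, geometric multiplicity = 1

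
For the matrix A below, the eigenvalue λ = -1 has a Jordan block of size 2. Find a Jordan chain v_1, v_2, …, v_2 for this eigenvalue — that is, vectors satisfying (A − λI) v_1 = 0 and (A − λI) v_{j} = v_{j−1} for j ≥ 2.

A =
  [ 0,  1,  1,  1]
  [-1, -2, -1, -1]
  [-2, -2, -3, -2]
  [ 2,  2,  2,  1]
A Jordan chain for λ = -1 of length 2:
v_1 = (1, -1, -2, 2)ᵀ
v_2 = (1, 0, 0, 0)ᵀ

Let N = A − (-1)·I. We want v_2 with N^2 v_2 = 0 but N^1 v_2 ≠ 0; then v_{j-1} := N · v_j for j = 2, …, 2.

Pick v_2 = (1, 0, 0, 0)ᵀ.
Then v_1 = N · v_2 = (1, -1, -2, 2)ᵀ.

Sanity check: (A − (-1)·I) v_1 = (0, 0, 0, 0)ᵀ = 0. ✓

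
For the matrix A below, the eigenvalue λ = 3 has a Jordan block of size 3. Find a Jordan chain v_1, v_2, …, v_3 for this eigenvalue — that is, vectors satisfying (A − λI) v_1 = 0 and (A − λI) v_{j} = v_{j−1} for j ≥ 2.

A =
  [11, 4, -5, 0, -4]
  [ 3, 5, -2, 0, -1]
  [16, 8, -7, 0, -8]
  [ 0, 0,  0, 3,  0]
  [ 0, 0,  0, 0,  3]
A Jordan chain for λ = 3 of length 3:
v_1 = (-4, -2, -8, 0, 0)ᵀ
v_2 = (8, 3, 16, 0, 0)ᵀ
v_3 = (1, 0, 0, 0, 0)ᵀ

Let N = A − (3)·I. We want v_3 with N^3 v_3 = 0 but N^2 v_3 ≠ 0; then v_{j-1} := N · v_j for j = 3, …, 2.

Pick v_3 = (1, 0, 0, 0, 0)ᵀ.
Then v_2 = N · v_3 = (8, 3, 16, 0, 0)ᵀ.
Then v_1 = N · v_2 = (-4, -2, -8, 0, 0)ᵀ.

Sanity check: (A − (3)·I) v_1 = (0, 0, 0, 0, 0)ᵀ = 0. ✓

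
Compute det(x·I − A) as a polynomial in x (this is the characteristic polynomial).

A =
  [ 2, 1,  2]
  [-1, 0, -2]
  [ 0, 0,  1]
x^3 - 3*x^2 + 3*x - 1

Expanding det(x·I − A) (e.g. by cofactor expansion or by noting that A is similar to its Jordan form J, which has the same characteristic polynomial as A) gives
  χ_A(x) = x^3 - 3*x^2 + 3*x - 1
which factors as (x - 1)^3. The eigenvalues (with algebraic multiplicities) are λ = 1 with multiplicity 3.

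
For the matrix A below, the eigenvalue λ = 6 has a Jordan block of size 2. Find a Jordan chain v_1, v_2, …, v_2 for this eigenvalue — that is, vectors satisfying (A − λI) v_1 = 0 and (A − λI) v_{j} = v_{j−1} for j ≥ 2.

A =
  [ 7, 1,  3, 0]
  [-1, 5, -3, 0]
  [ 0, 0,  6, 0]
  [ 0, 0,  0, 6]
A Jordan chain for λ = 6 of length 2:
v_1 = (1, -1, 0, 0)ᵀ
v_2 = (1, 0, 0, 0)ᵀ

Let N = A − (6)·I. We want v_2 with N^2 v_2 = 0 but N^1 v_2 ≠ 0; then v_{j-1} := N · v_j for j = 2, …, 2.

Pick v_2 = (1, 0, 0, 0)ᵀ.
Then v_1 = N · v_2 = (1, -1, 0, 0)ᵀ.

Sanity check: (A − (6)·I) v_1 = (0, 0, 0, 0)ᵀ = 0. ✓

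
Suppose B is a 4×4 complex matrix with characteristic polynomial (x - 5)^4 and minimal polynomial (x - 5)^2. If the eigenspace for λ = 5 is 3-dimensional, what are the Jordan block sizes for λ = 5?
Block sizes for λ = 5: [2, 1, 1]

Step 1 — from the characteristic polynomial, algebraic multiplicity of λ = 5 is 4. From dim ker(B − (5)·I) = 3, there are exactly 3 Jordan blocks for λ = 5.
Step 2 — from the minimal polynomial, the factor (x − 5)^2 tells us the largest block for λ = 5 has size 2.
Step 3 — with total size 4, 3 blocks, and largest block 2, the block sizes (in nonincreasing order) are [2, 1, 1].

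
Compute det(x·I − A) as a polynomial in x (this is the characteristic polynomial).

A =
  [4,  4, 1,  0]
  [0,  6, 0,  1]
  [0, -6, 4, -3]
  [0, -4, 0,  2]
x^4 - 16*x^3 + 96*x^2 - 256*x + 256

Expanding det(x·I − A) (e.g. by cofactor expansion or by noting that A is similar to its Jordan form J, which has the same characteristic polynomial as A) gives
  χ_A(x) = x^4 - 16*x^3 + 96*x^2 - 256*x + 256
which factors as (x - 4)^4. The eigenvalues (with algebraic multiplicities) are λ = 4 with multiplicity 4.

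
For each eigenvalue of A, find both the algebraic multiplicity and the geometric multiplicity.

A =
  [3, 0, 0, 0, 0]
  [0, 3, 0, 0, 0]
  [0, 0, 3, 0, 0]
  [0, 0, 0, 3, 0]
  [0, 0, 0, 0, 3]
λ = 3: alg = 5, geom = 5

Step 1 — factor the characteristic polynomial to read off the algebraic multiplicities:
  χ_A(x) = (x - 3)^5

Step 2 — compute geometric multiplicities via the rank-nullity identity g(λ) = n − rank(A − λI):
  rank(A − (3)·I) = 0, so dim ker(A − (3)·I) = n − 0 = 5

Summary:
  λ = 3: algebraic multiplicity = 5, geometric multiplicity = 5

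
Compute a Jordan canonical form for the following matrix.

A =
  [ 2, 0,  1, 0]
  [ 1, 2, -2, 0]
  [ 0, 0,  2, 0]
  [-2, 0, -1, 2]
J_3(2) ⊕ J_1(2)

The characteristic polynomial is
  det(x·I − A) = x^4 - 8*x^3 + 24*x^2 - 32*x + 16 = (x - 2)^4

Eigenvalues and multiplicities (the geometric multiplicity of λ is n − rank(A − λI), which equals the number of Jordan blocks for λ):
  λ = 2: algebraic multiplicity = 4, geometric multiplicity = 2

Determining the block sizes for each eigenvalue:
  λ = 2: with am = 4 and gm = 2, the partition is not yet determined (e.g. several partitions of 4 into 2 parts exist). Let N = A − (2)·I. Computing rank(N^1) = 2, rank(N^2) = 1, rank(N^3) = 0; the number of blocks of size ≥ j is rank(N^{j−1}) − rank(N^j), giving [2, 1, 1]. So we have 1 block(s) of size 3, 1 block(s) of size 1 → block sizes [3, 1]

Assembling the blocks gives a Jordan form
J =
  [2, 1, 0, 0]
  [0, 2, 1, 0]
  [0, 0, 2, 0]
  [0, 0, 0, 2]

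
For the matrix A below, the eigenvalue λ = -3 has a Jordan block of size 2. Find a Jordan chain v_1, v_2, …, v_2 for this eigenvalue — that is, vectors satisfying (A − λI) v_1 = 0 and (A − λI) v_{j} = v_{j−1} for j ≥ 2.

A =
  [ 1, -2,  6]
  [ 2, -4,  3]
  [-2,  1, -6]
A Jordan chain for λ = -3 of length 2:
v_1 = (4, 2, -2)ᵀ
v_2 = (1, 0, 0)ᵀ

Let N = A − (-3)·I. We want v_2 with N^2 v_2 = 0 but N^1 v_2 ≠ 0; then v_{j-1} := N · v_j for j = 2, …, 2.

Pick v_2 = (1, 0, 0)ᵀ.
Then v_1 = N · v_2 = (4, 2, -2)ᵀ.

Sanity check: (A − (-3)·I) v_1 = (0, 0, 0)ᵀ = 0. ✓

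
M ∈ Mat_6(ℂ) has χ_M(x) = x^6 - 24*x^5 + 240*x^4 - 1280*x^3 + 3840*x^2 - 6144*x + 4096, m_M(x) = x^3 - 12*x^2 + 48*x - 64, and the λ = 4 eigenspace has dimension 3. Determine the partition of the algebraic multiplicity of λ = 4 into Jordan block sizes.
Block sizes for λ = 4: [3, 2, 1]

Step 1 — from the characteristic polynomial, algebraic multiplicity of λ = 4 is 6. From dim ker(M − (4)·I) = 3, there are exactly 3 Jordan blocks for λ = 4.
Step 2 — from the minimal polynomial, the factor (x − 4)^3 tells us the largest block for λ = 4 has size 3.
Step 3 — with total size 6, 3 blocks, and largest block 3, the block sizes (in nonincreasing order) are [3, 2, 1].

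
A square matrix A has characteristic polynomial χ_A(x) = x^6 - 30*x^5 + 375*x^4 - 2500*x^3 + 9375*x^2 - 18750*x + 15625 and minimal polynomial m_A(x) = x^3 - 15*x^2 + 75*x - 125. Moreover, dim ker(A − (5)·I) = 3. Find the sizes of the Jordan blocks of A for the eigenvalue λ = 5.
Block sizes for λ = 5: [3, 2, 1]

Step 1 — from the characteristic polynomial, algebraic multiplicity of λ = 5 is 6. From dim ker(A − (5)·I) = 3, there are exactly 3 Jordan blocks for λ = 5.
Step 2 — from the minimal polynomial, the factor (x − 5)^3 tells us the largest block for λ = 5 has size 3.
Step 3 — with total size 6, 3 blocks, and largest block 3, the block sizes (in nonincreasing order) are [3, 2, 1].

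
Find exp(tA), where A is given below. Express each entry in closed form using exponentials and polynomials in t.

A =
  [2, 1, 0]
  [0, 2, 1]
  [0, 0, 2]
e^{tA} =
  [exp(2*t), t*exp(2*t), t^2*exp(2*t)/2]
  [0, exp(2*t), t*exp(2*t)]
  [0, 0, exp(2*t)]

Strategy: write A = P · J · P⁻¹ where J is a Jordan canonical form, so e^{tA} = P · e^{tJ} · P⁻¹, and e^{tJ} can be computed block-by-block.

A has Jordan form
J =
  [2, 1, 0]
  [0, 2, 1]
  [0, 0, 2]
(up to reordering of blocks).

Per-block formulas:
  For a 3×3 Jordan block J_3(2): exp(t · J_3(2)) = e^(2t)·(I + t·N + (t^2/2)·N^2), where N is the 3×3 nilpotent shift.

After assembling e^{tJ} and conjugating by P, we get:

e^{tA} =
  [exp(2*t), t*exp(2*t), t^2*exp(2*t)/2]
  [0, exp(2*t), t*exp(2*t)]
  [0, 0, exp(2*t)]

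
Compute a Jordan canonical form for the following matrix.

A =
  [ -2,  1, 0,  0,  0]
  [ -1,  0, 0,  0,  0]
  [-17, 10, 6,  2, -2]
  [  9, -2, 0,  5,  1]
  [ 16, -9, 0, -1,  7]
J_2(-1) ⊕ J_2(6) ⊕ J_1(6)

The characteristic polynomial is
  det(x·I − A) = x^5 - 16*x^4 + 73*x^3 - 18*x^2 - 324*x - 216 = (x - 6)^3*(x + 1)^2

Eigenvalues and multiplicities (the geometric multiplicity of λ is n − rank(A − λI), which equals the number of Jordan blocks for λ):
  λ = -1: algebraic multiplicity = 2, geometric multiplicity = 1
  λ = 6: algebraic multiplicity = 3, geometric multiplicity = 2

Determining the block sizes for each eigenvalue:
  λ = -1: one block (gm = 1), so the single block has size am = 2 → block sizes [2]
  λ = 6: 2 blocks summing to 3 forces exactly one block of size 2 and the rest size 1 → block sizes [2, 1]

Assembling the blocks gives a Jordan form
J =
  [-1,  1, 0, 0, 0]
  [ 0, -1, 0, 0, 0]
  [ 0,  0, 6, 1, 0]
  [ 0,  0, 0, 6, 0]
  [ 0,  0, 0, 0, 6]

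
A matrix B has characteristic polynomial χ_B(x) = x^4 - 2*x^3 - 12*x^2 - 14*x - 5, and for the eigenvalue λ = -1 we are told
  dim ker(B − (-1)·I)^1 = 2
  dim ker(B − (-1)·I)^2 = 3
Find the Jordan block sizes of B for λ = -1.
Block sizes for λ = -1: [2, 1]

From the dimensions of kernels of powers, the number of Jordan blocks of size at least j is d_j − d_{j−1} where d_j = dim ker(N^j) (with d_0 = 0). Computing the differences gives [2, 1].
The number of blocks of size exactly k is (#blocks of size ≥ k) − (#blocks of size ≥ k + 1), so the partition is: 1 block(s) of size 1, 1 block(s) of size 2.
In nonincreasing order the block sizes are [2, 1].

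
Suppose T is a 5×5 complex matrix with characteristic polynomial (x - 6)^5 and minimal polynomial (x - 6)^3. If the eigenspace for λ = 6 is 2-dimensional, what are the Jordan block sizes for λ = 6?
Block sizes for λ = 6: [3, 2]

Step 1 — from the characteristic polynomial, algebraic multiplicity of λ = 6 is 5. From dim ker(T − (6)·I) = 2, there are exactly 2 Jordan blocks for λ = 6.
Step 2 — from the minimal polynomial, the factor (x − 6)^3 tells us the largest block for λ = 6 has size 3.
Step 3 — with total size 5, 2 blocks, and largest block 3, the block sizes (in nonincreasing order) are [3, 2].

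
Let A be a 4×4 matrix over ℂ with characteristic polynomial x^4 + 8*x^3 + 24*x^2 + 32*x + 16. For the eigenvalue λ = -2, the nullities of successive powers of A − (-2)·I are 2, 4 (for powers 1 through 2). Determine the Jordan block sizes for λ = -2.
Block sizes for λ = -2: [2, 2]

From the dimensions of kernels of powers, the number of Jordan blocks of size at least j is d_j − d_{j−1} where d_j = dim ker(N^j) (with d_0 = 0). Computing the differences gives [2, 2].
The number of blocks of size exactly k is (#blocks of size ≥ k) − (#blocks of size ≥ k + 1), so the partition is: 2 block(s) of size 2.
In nonincreasing order the block sizes are [2, 2].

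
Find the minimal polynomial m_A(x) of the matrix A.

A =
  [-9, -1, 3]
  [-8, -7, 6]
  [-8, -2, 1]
x^2 + 10*x + 25

The characteristic polynomial is χ_A(x) = (x + 5)^3, so the eigenvalues are known. The minimal polynomial is
  m_A(x) = Π_λ (x − λ)^{k_λ}
where k_λ is the size of the *largest* Jordan block for λ (equivalently, the smallest k with (A − λI)^k v = 0 for every generalised eigenvector v of λ).

  λ = -5: largest Jordan block has size 2, contributing (x + 5)^2

So m_A(x) = (x + 5)^2 = x^2 + 10*x + 25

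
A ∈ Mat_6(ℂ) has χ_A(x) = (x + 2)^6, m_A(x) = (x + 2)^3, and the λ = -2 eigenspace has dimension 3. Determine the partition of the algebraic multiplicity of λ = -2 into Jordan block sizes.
Block sizes for λ = -2: [3, 2, 1]

Step 1 — from the characteristic polynomial, algebraic multiplicity of λ = -2 is 6. From dim ker(A − (-2)·I) = 3, there are exactly 3 Jordan blocks for λ = -2.
Step 2 — from the minimal polynomial, the factor (x + 2)^3 tells us the largest block for λ = -2 has size 3.
Step 3 — with total size 6, 3 blocks, and largest block 3, the block sizes (in nonincreasing order) are [3, 2, 1].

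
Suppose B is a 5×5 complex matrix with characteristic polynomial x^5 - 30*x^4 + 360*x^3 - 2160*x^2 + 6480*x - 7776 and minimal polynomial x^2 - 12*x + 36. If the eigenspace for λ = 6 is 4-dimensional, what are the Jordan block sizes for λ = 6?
Block sizes for λ = 6: [2, 1, 1, 1]

Step 1 — from the characteristic polynomial, algebraic multiplicity of λ = 6 is 5. From dim ker(B − (6)·I) = 4, there are exactly 4 Jordan blocks for λ = 6.
Step 2 — from the minimal polynomial, the factor (x − 6)^2 tells us the largest block for λ = 6 has size 2.
Step 3 — with total size 5, 4 blocks, and largest block 2, the block sizes (in nonincreasing order) are [2, 1, 1, 1].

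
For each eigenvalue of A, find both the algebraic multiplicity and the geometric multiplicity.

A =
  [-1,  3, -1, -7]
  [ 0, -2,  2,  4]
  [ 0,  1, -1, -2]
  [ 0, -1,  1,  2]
λ = -1: alg = 2, geom = 2; λ = 0: alg = 2, geom = 2

Step 1 — factor the characteristic polynomial to read off the algebraic multiplicities:
  χ_A(x) = x^2*(x + 1)^2

Step 2 — compute geometric multiplicities via the rank-nullity identity g(λ) = n − rank(A − λI):
  rank(A − (-1)·I) = 2, so dim ker(A − (-1)·I) = n − 2 = 2
  rank(A − (0)·I) = 2, so dim ker(A − (0)·I) = n − 2 = 2

Summary:
  λ = -1: algebraic multiplicity = 2, geometric multiplicity = 2
  λ = 0: algebraic multiplicity = 2, geometric multiplicity = 2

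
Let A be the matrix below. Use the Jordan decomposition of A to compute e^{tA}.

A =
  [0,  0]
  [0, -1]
e^{tA} =
  [1, 0]
  [0, exp(-t)]

Strategy: write A = P · J · P⁻¹ where J is a Jordan canonical form, so e^{tA} = P · e^{tJ} · P⁻¹, and e^{tJ} can be computed block-by-block.

A has Jordan form
J =
  [-1, 0]
  [ 0, 0]
(up to reordering of blocks).

Per-block formulas:
  For a 1×1 block at λ = 0: exp(t · [0]) = [e^(0t)].
  For a 1×1 block at λ = -1: exp(t · [-1]) = [e^(-1t)].

After assembling e^{tJ} and conjugating by P, we get:

e^{tA} =
  [1, 0]
  [0, exp(-t)]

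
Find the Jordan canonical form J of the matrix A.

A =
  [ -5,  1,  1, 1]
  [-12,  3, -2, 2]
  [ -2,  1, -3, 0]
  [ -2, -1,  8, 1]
J_2(-1) ⊕ J_2(-1)

The characteristic polynomial is
  det(x·I − A) = x^4 + 4*x^3 + 6*x^2 + 4*x + 1 = (x + 1)^4

Eigenvalues and multiplicities (the geometric multiplicity of λ is n − rank(A − λI), which equals the number of Jordan blocks for λ):
  λ = -1: algebraic multiplicity = 4, geometric multiplicity = 2

Determining the block sizes for each eigenvalue:
  λ = -1: with am = 4 and gm = 2, the partition is not yet determined (e.g. several partitions of 4 into 2 parts exist). Let N = A − (-1)·I. Computing rank(N^1) = 2, rank(N^2) = 0; the number of blocks of size ≥ j is rank(N^{j−1}) − rank(N^j), giving [2, 2]. So we have 2 block(s) of size 2 → block sizes [2, 2]

Assembling the blocks gives a Jordan form
J =
  [-1,  1,  0,  0]
  [ 0, -1,  0,  0]
  [ 0,  0, -1,  1]
  [ 0,  0,  0, -1]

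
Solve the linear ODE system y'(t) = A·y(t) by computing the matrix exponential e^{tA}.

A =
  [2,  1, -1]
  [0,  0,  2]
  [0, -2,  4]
e^{tA} =
  [exp(2*t), t*exp(2*t), -t*exp(2*t)]
  [0, -2*t*exp(2*t) + exp(2*t), 2*t*exp(2*t)]
  [0, -2*t*exp(2*t), 2*t*exp(2*t) + exp(2*t)]

Strategy: write A = P · J · P⁻¹ where J is a Jordan canonical form, so e^{tA} = P · e^{tJ} · P⁻¹, and e^{tJ} can be computed block-by-block.

A has Jordan form
J =
  [2, 1, 0]
  [0, 2, 0]
  [0, 0, 2]
(up to reordering of blocks).

Per-block formulas:
  For a 2×2 Jordan block J_2(2): exp(t · J_2(2)) = e^(2t)·(I + t·N), where N is the 2×2 nilpotent shift.
  For a 1×1 block at λ = 2: exp(t · [2]) = [e^(2t)].

After assembling e^{tJ} and conjugating by P, we get:

e^{tA} =
  [exp(2*t), t*exp(2*t), -t*exp(2*t)]
  [0, -2*t*exp(2*t) + exp(2*t), 2*t*exp(2*t)]
  [0, -2*t*exp(2*t), 2*t*exp(2*t) + exp(2*t)]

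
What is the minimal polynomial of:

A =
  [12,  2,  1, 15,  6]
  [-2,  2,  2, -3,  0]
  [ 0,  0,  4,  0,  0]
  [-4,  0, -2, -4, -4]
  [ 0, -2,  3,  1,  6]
x^2 - 8*x + 16

The characteristic polynomial is χ_A(x) = (x - 4)^5, so the eigenvalues are known. The minimal polynomial is
  m_A(x) = Π_λ (x − λ)^{k_λ}
where k_λ is the size of the *largest* Jordan block for λ (equivalently, the smallest k with (A − λI)^k v = 0 for every generalised eigenvector v of λ).

  λ = 4: largest Jordan block has size 2, contributing (x − 4)^2

So m_A(x) = (x - 4)^2 = x^2 - 8*x + 16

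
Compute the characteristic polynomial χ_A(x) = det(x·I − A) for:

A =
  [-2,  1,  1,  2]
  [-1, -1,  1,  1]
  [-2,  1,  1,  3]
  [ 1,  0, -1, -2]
x^4 + 4*x^3 + 6*x^2 + 4*x + 1

Expanding det(x·I − A) (e.g. by cofactor expansion or by noting that A is similar to its Jordan form J, which has the same characteristic polynomial as A) gives
  χ_A(x) = x^4 + 4*x^3 + 6*x^2 + 4*x + 1
which factors as (x + 1)^4. The eigenvalues (with algebraic multiplicities) are λ = -1 with multiplicity 4.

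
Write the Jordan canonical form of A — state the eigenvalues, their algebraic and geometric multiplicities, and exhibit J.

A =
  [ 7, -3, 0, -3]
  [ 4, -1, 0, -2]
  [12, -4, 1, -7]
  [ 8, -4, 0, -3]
J_2(1) ⊕ J_2(1)

The characteristic polynomial is
  det(x·I − A) = x^4 - 4*x^3 + 6*x^2 - 4*x + 1 = (x - 1)^4

Eigenvalues and multiplicities (the geometric multiplicity of λ is n − rank(A − λI), which equals the number of Jordan blocks for λ):
  λ = 1: algebraic multiplicity = 4, geometric multiplicity = 2

Determining the block sizes for each eigenvalue:
  λ = 1: with am = 4 and gm = 2, the partition is not yet determined (e.g. several partitions of 4 into 2 parts exist). Let N = A − (1)·I. Computing rank(N^1) = 2, rank(N^2) = 0; the number of blocks of size ≥ j is rank(N^{j−1}) − rank(N^j), giving [2, 2]. So we have 2 block(s) of size 2 → block sizes [2, 2]

Assembling the blocks gives a Jordan form
J =
  [1, 1, 0, 0]
  [0, 1, 0, 0]
  [0, 0, 1, 1]
  [0, 0, 0, 1]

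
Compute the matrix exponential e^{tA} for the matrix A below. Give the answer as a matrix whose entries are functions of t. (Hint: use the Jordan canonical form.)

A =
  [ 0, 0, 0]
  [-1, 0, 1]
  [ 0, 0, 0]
e^{tA} =
  [1, 0, 0]
  [-t, 1, t]
  [0, 0, 1]

Strategy: write A = P · J · P⁻¹ where J is a Jordan canonical form, so e^{tA} = P · e^{tJ} · P⁻¹, and e^{tJ} can be computed block-by-block.

A has Jordan form
J =
  [0, 1, 0]
  [0, 0, 0]
  [0, 0, 0]
(up to reordering of blocks).

Per-block formulas:
  For a 1×1 block at λ = 0: exp(t · [0]) = [e^(0t)].
  For a 2×2 Jordan block J_2(0): exp(t · J_2(0)) = e^(0t)·(I + t·N), where N is the 2×2 nilpotent shift.

After assembling e^{tJ} and conjugating by P, we get:

e^{tA} =
  [1, 0, 0]
  [-t, 1, t]
  [0, 0, 1]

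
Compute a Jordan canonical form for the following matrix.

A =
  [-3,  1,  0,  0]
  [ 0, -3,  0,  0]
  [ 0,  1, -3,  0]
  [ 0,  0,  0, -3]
J_2(-3) ⊕ J_1(-3) ⊕ J_1(-3)

The characteristic polynomial is
  det(x·I − A) = x^4 + 12*x^3 + 54*x^2 + 108*x + 81 = (x + 3)^4

Eigenvalues and multiplicities (the geometric multiplicity of λ is n − rank(A − λI), which equals the number of Jordan blocks for λ):
  λ = -3: algebraic multiplicity = 4, geometric multiplicity = 3

Determining the block sizes for each eigenvalue:
  λ = -3: 3 blocks summing to 4 forces exactly one block of size 2 and the rest size 1 → block sizes [2, 1, 1]

Assembling the blocks gives a Jordan form
J =
  [-3,  1,  0,  0]
  [ 0, -3,  0,  0]
  [ 0,  0, -3,  0]
  [ 0,  0,  0, -3]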